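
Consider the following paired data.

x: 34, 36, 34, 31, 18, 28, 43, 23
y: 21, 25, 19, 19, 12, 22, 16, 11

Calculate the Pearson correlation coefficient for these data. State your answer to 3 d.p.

n = 8, Σx = 247, Σy = 145, Σx² = 8055, Σy² = 2793, Σxy = 4622
nΣxy − ΣxΣy = 36976 − 35815 = 1161
nΣx² − (Σx)² = 64440 − 61009 = 3431; nΣy² − (Σy)² = 22344 − 21025 = 1319
r = 1161 / √(3431 × 1319) = 1161 / 2127.3197 ≈ 0.546

0.546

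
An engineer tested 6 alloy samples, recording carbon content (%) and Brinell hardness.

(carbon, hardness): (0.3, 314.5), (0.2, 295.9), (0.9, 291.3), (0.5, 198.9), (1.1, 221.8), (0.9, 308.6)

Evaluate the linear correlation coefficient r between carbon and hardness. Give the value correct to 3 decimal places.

-0.259

n = 6, Σx = 3.9, Σy = 1631, Σx² = 3.21, Σy² = 455313.16, Σxy = 1036.87
nΣxy − ΣxΣy = 6221.22 − 6360.9 = -139.68
nΣx² − (Σx)² = 19.26 − 15.21 = 4.05; nΣy² − (Σy)² = 2731878.96 − 2660161 = 71717.96
r = -139.68 / √(4.05 × 71717.96) = -139.68 / 538.9413 ≈ -0.259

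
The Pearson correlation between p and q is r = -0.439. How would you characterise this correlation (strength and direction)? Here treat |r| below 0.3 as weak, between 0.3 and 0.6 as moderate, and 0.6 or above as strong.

moderate negative

r = -0.439 < 0 so the relationship is negative.
|r| = 0.439, which falls in the moderate range.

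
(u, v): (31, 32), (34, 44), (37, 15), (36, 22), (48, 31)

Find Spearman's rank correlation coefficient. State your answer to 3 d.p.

Rank u: 1, 2, 4, 3, 5
Rank v: 4, 5, 1, 2, 3
d = rank(u) − rank(v): -3, -3, 3, 1, 2; Σd² = 32
ρ = 1 − 6Σd² / [n(n²−1)] = 1 − 6×32 / (5×24) = 1 − 192/120 ≈ -0.600

-0.600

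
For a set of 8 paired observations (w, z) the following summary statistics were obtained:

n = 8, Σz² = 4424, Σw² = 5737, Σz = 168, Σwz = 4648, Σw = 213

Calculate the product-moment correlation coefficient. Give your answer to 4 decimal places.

r = (nΣwz − ΣwΣz) / √[(nΣw² − (Σw)²)(nΣz² − (Σz)²)]
Numerator: 8×4648 − 213×168 = 1400
Denominator: √[(45896 − 45369)(35392 − 28224)] = √[527 × 7168] = 1943.5884
r = 1400 / 1943.5884 ≈ 0.7203

0.7203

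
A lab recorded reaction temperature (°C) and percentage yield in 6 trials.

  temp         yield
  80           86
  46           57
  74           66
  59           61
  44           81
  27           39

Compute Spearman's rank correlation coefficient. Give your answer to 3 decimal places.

0.657

Rank temp: 6, 3, 5, 4, 2, 1
Rank yield: 6, 2, 4, 3, 5, 1
d = rank(temp) − rank(yield): 0, 1, 1, 1, -3, 0; Σd² = 12
ρ = 1 − 6Σd² / [n(n²−1)] = 1 − 6×12 / (6×35) = 1 − 72/210 ≈ 0.657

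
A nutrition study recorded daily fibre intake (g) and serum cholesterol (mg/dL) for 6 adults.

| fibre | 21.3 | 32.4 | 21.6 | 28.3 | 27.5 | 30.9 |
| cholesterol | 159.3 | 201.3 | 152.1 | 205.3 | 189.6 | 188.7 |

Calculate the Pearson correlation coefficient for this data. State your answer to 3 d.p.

n = 6, Σx = 162, Σy = 1096.3, Σx² = 4481.96, Σy² = 202736.53, Σxy = 30055.39
nΣxy − ΣxΣy = 180332.34 − 177600.6 = 2731.74
nΣx² − (Σx)² = 26891.76 − 26244 = 647.76; nΣy² − (Σy)² = 1216419.18 − 1201873.69 = 14545.49
r = 2731.74 / √(647.76 × 14545.49) = 2731.74 / 3069.5255 ≈ 0.890

0.890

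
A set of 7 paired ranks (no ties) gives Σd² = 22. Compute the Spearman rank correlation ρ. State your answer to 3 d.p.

0.607

ρ = 1 − 6Σd² / [n(n²−1)] = 1 − 6×22 / (7×48)
  = 1 − 132/336 = 1 − 0.3929 ≈ 0.607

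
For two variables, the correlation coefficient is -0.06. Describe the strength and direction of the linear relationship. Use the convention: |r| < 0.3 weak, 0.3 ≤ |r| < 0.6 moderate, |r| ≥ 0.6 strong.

weak negative

r = -0.06 < 0 so the relationship is negative.
|r| = 0.06, which falls in the weak range.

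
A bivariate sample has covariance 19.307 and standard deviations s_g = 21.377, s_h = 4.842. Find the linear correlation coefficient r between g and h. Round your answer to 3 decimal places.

r = Cov(g,h) / (s_g · s_h) = 19.307 / (21.377 × 4.842)
  = 19.307 / 103.5074 ≈ 0.187

0.187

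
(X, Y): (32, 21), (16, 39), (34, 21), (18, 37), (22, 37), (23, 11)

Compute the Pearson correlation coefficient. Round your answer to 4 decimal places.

n = 6, ΣX = 145, ΣY = 166, ΣX² = 3773, ΣY² = 5262, ΣXY = 3743
nΣXY − ΣXΣY = 22458 − 24070 = -1612
nΣX² − (ΣX)² = 22638 − 21025 = 1613; nΣY² − (ΣY)² = 31572 − 27556 = 4016
r = -1612 / √(1613 × 4016) = -1612 / 2545.1538 ≈ -0.6334

-0.6334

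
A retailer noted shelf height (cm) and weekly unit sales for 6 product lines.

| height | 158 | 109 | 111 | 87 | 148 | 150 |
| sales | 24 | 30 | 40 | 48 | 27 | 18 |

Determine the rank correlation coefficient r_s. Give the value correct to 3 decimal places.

-0.886

Rank height: 6, 2, 3, 1, 4, 5
Rank sales: 2, 4, 5, 6, 3, 1
d = rank(height) − rank(sales): 4, -2, -2, -5, 1, 4; Σd² = 66
ρ = 1 − 6Σd² / [n(n²−1)] = 1 − 6×66 / (6×35) = 1 − 396/210 ≈ -0.886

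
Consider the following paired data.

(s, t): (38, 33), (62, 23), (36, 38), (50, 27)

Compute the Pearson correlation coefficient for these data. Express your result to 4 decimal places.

n = 4, Σs = 186, Σt = 121, Σs² = 9084, Σt² = 3791, Σst = 5398
nΣst − ΣsΣt = 21592 − 22506 = -914
nΣs² − (Σs)² = 36336 − 34596 = 1740; nΣt² − (Σt)² = 15164 − 14641 = 523
r = -914 / √(1740 × 523) = -914 / 953.9497 ≈ -0.9581

-0.9581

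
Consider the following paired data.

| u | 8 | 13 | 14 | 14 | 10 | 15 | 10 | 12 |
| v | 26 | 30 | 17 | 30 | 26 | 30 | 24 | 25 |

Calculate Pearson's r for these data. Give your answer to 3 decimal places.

0.133

n = 8, Σu = 96, Σv = 208, Σu² = 1194, Σv² = 5542, Σuv = 2506
nΣuv − ΣuΣv = 20048 − 19968 = 80
nΣu² − (Σu)² = 9552 − 9216 = 336; nΣv² − (Σv)² = 44336 − 43264 = 1072
r = 80 / √(336 × 1072) = 80 / 600.1600 ≈ 0.133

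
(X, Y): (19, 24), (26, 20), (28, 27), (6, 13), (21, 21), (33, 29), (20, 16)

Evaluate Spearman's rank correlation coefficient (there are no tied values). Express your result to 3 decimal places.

Rank X: 2, 5, 6, 1, 4, 7, 3
Rank Y: 5, 3, 6, 1, 4, 7, 2
d = rank(X) − rank(Y): -3, 2, 0, 0, 0, 0, 1; Σd² = 14
ρ = 1 − 6Σd² / [n(n²−1)] = 1 − 6×14 / (7×48) = 1 − 84/336 ≈ 0.750

0.750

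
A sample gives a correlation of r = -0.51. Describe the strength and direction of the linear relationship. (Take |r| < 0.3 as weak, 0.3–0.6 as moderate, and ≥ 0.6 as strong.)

r = -0.51 < 0 so the relationship is negative.
|r| = 0.51, which falls in the moderate range.

moderate negative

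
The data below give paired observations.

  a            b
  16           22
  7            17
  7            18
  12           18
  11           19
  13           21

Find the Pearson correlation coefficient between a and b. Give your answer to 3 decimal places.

0.878

n = 6, Σa = 66, Σb = 115, Σa² = 788, Σb² = 2223, Σab = 1295
nΣab − ΣaΣb = 7770 − 7590 = 180
nΣa² − (Σa)² = 4728 − 4356 = 372; nΣb² − (Σb)² = 13338 − 13225 = 113
r = 180 / √(372 × 113) = 180 / 205.0268 ≈ 0.878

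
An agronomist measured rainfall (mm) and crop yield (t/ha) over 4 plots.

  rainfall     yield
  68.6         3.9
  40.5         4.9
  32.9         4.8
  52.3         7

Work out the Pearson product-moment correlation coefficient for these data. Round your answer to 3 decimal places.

-0.174

n = 4, Σx = 194.3, Σy = 20.6, Σx² = 10163.91, Σy² = 111.26, Σxy = 990.01
nΣxy − ΣxΣy = 3960.04 − 4002.58 = -42.54
nΣx² − (Σx)² = 40655.64 − 37752.49 = 2903.15; nΣy² − (Σy)² = 445.04 − 424.36 = 20.68
r = -42.54 / √(2903.15 × 20.68) = -42.54 / 245.0248 ≈ -0.174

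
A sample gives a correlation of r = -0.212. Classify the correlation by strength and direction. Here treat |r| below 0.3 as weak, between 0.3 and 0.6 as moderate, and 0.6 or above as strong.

r = -0.212 < 0 so the relationship is negative.
|r| = 0.212, which falls in the weak range.

weak negative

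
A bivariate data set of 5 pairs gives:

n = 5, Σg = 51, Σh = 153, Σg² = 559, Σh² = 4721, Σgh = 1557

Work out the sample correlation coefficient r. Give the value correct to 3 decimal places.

-0.092

r = (nΣgh − ΣgΣh) / √[(nΣg² − (Σg)²)(nΣh² − (Σh)²)]
Numerator: 5×1557 − 51×153 = -18
Denominator: √[(2795 − 2601)(23605 − 23409)] = √[194 × 196] = 194.9974
r = -18 / 194.9974 ≈ -0.092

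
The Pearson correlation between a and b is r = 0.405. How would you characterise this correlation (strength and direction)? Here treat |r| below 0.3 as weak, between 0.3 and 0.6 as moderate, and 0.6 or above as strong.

r = 0.405 > 0 so the relationship is positive.
|r| = 0.405, which falls in the moderate range.

moderate positive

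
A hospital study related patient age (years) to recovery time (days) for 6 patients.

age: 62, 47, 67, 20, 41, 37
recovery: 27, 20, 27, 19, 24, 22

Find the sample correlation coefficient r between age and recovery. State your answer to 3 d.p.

n = 6, Σx = 274, Σy = 139, Σx² = 13992, Σy² = 3279, Σxy = 6601
nΣxy − ΣxΣy = 39606 − 38086 = 1520
nΣx² − (Σx)² = 83952 − 75076 = 8876; nΣy² − (Σy)² = 19674 − 19321 = 353
r = 1520 / √(8876 × 353) = 1520 / 1770.0927 ≈ 0.859

0.859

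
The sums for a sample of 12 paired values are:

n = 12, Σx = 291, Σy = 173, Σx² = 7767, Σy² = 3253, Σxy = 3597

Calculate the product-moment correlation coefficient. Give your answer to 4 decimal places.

-0.8149

r = (nΣxy − ΣxΣy) / √[(nΣx² − (Σx)²)(nΣy² − (Σy)²)]
Numerator: 12×3597 − 291×173 = -7179
Denominator: √[(93204 − 84681)(39036 − 29929)] = √[8523 × 9107] = 8810.1624
r = -7179 / 8810.1624 ≈ -0.8149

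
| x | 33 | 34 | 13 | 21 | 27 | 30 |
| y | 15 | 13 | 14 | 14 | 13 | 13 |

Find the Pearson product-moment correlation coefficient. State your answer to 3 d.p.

-0.162

n = 6, Σx = 158, Σy = 82, Σx² = 4484, Σy² = 1124, Σxy = 2154
nΣxy − ΣxΣy = 12924 − 12956 = -32
nΣx² − (Σx)² = 26904 − 24964 = 1940; nΣy² − (Σy)² = 6744 − 6724 = 20
r = -32 / √(1940 × 20) = -32 / 196.9772 ≈ -0.162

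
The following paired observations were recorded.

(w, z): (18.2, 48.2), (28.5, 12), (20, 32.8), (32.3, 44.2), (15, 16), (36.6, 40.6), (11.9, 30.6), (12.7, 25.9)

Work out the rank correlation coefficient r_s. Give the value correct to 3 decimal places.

Rank w: 4, 6, 5, 7, 3, 8, 1, 2
Rank z: 8, 1, 5, 7, 2, 6, 4, 3
d = rank(w) − rank(z): -4, 5, 0, 0, 1, 2, -3, -1; Σd² = 56
ρ = 1 − 6Σd² / [n(n²−1)] = 1 − 6×56 / (8×63) = 1 − 336/504 ≈ 0.333

0.333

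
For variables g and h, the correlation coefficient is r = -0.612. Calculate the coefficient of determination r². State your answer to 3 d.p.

0.375

r² = (-0.612)² = 0.375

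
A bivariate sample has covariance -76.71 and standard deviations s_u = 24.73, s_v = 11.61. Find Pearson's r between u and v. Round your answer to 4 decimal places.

-0.2672

r = Cov(u,v) / (s_u · s_v) = -76.71 / (24.73 × 11.61)
  = -76.71 / 287.1153 ≈ -0.2672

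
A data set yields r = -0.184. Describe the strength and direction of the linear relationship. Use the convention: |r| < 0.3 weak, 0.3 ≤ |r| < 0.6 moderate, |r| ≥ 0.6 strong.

weak negative

r = -0.184 < 0 so the relationship is negative.
|r| = 0.184, which falls in the weak range.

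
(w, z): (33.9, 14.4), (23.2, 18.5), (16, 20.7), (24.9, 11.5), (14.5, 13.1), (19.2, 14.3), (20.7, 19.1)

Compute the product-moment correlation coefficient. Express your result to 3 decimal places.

n = 7, Σw = 152.4, Σz = 111.6, Σw² = 3570.84, Σz² = 1851.26, Σwz = 2394.79
nΣwz − ΣwΣz = 16763.53 − 17007.84 = -244.31
nΣw² − (Σw)² = 24995.88 − 23225.76 = 1770.12; nΣz² − (Σz)² = 12958.82 − 12454.56 = 504.26
r = -244.31 / √(1770.12 × 504.26) = -244.31 / 944.7755 ≈ -0.259

-0.259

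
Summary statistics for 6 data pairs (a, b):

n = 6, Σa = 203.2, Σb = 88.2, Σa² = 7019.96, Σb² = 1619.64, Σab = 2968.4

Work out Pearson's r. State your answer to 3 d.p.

r = (nΣab − ΣaΣb) / √[(nΣa² − (Σa)²)(nΣb² − (Σb)²)]
Numerator: 6×2968.4 − 203.2×88.2 = -111.84
Denominator: √[(42119.76 − 41290.24)(9717.84 − 7779.24)] = √[829.52 × 1938.6] = 1268.1118
r = -111.84 / 1268.1118 ≈ -0.088

-0.088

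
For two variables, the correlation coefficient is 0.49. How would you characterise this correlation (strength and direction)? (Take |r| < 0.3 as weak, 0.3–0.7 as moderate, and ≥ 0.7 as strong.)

moderate positive

r = 0.49 > 0 so the relationship is positive.
|r| = 0.49, which falls in the moderate range.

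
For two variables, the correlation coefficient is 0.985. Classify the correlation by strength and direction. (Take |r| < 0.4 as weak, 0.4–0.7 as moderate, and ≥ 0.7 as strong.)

r = 0.985 > 0 so the relationship is positive.
|r| = 0.985, which falls in the strong range.

strong positive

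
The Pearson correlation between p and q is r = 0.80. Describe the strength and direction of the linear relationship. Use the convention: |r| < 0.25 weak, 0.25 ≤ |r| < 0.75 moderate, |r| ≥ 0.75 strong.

strong positive

r = 0.80 > 0 so the relationship is positive.
|r| = 0.80, which falls in the strong range.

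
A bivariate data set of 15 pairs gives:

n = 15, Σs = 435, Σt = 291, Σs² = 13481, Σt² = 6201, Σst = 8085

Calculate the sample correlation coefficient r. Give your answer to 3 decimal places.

-0.510

r = (nΣst − ΣsΣt) / √[(nΣs² − (Σs)²)(nΣt² − (Σt)²)]
Numerator: 15×8085 − 435×291 = -5310
Denominator: √[(202215 − 189225)(93015 − 84681)] = √[12990 × 8334] = 10404.7422
r = -5310 / 10404.7422 ≈ -0.510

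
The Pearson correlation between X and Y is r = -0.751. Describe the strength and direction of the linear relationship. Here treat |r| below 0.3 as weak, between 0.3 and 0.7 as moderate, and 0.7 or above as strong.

r = -0.751 < 0 so the relationship is negative.
|r| = 0.751, which falls in the strong range.

strong negative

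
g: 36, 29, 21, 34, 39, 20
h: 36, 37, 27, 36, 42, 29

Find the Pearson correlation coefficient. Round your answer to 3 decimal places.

0.921

n = 6, Σg = 179, Σh = 207, Σg² = 5655, Σh² = 7295, Σgh = 6378
nΣgh − ΣgΣh = 38268 − 37053 = 1215
nΣg² − (Σg)² = 33930 − 32041 = 1889; nΣh² − (Σh)² = 43770 − 42849 = 921
r = 1215 / √(1889 × 921) = 1215 / 1319.0030 ≈ 0.921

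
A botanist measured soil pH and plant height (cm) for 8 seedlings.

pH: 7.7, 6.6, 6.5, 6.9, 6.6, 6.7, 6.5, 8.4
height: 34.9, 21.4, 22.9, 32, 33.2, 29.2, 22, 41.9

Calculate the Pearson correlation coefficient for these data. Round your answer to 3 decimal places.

0.847

n = 8, Σx = 55.9, Σy = 237.5, Σx² = 393.97, Σy² = 7418.87, Σxy = 1689.34
nΣxy − ΣxΣy = 13514.72 − 13276.25 = 238.47
nΣx² − (Σx)² = 3151.76 − 3124.81 = 26.95; nΣy² − (Σy)² = 59350.96 − 56406.25 = 2944.71
r = 238.47 / √(26.95 × 2944.71) = 238.47 / 281.7090 ≈ 0.847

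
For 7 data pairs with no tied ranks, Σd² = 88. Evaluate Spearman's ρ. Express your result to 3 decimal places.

-0.571

ρ = 1 − 6Σd² / [n(n²−1)] = 1 − 6×88 / (7×48)
  = 1 − 528/336 = 1 − 1.5714 ≈ -0.571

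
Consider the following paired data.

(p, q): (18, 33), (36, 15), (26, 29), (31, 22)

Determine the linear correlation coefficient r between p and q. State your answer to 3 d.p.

n = 4, Σp = 111, Σq = 99, Σp² = 3257, Σq² = 2639, Σpq = 2570
nΣpq − ΣpΣq = 10280 − 10989 = -709
nΣp² − (Σp)² = 13028 − 12321 = 707; nΣq² − (Σq)² = 10556 − 9801 = 755
r = -709 / √(707 × 755) = -709 / 730.6059 ≈ -0.970

-0.970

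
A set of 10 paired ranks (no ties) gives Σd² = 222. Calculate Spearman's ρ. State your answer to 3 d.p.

ρ = 1 − 6Σd² / [n(n²−1)] = 1 − 6×222 / (10×99)
  = 1 − 1332/990 = 1 − 1.3455 ≈ -0.345

-0.345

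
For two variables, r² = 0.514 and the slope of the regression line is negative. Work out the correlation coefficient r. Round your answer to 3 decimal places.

|r| = √0.514 = 0.717
The association is negative, so r = −0.717.

-0.717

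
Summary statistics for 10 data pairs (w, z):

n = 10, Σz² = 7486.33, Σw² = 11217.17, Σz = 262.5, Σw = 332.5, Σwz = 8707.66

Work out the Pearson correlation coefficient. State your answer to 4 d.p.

-0.0660

r = (nΣwz − ΣwΣz) / √[(nΣw² − (Σw)²)(nΣz² − (Σz)²)]
Numerator: 10×8707.66 − 332.5×262.5 = -204.65
Denominator: √[(112171.7 − 110556.25)(74863.3 − 68906.25)] = √[1615.45 × 5957.05] = 3102.1471
r = -204.65 / 3102.1471 ≈ -0.0660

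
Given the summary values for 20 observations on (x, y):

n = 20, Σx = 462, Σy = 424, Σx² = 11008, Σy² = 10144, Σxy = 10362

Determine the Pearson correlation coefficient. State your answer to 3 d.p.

0.911

r = (nΣxy − ΣxΣy) / √[(nΣx² − (Σx)²)(nΣy² − (Σy)²)]
Numerator: 20×10362 − 462×424 = 11352
Denominator: √[(220160 − 213444)(202880 − 179776)] = √[6716 × 23104] = 12456.5832
r = 11352 / 12456.5832 ≈ 0.911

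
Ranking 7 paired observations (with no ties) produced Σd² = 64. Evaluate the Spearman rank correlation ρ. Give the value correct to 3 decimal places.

-0.143

ρ = 1 − 6Σd² / [n(n²−1)] = 1 − 6×64 / (7×48)
  = 1 − 384/336 = 1 − 1.1429 ≈ -0.143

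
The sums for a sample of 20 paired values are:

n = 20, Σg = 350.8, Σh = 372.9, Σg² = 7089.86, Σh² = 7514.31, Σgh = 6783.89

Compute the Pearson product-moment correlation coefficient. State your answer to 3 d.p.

0.335

r = (nΣgh − ΣgΣh) / √[(nΣg² − (Σg)²)(nΣh² − (Σh)²)]
Numerator: 20×6783.89 − 350.8×372.9 = 4864.48
Denominator: √[(141797.2 − 123060.64)(150286.2 − 139054.41)] = √[18736.56 × 11231.79] = 14506.7263
r = 4864.48 / 14506.7263 ≈ 0.335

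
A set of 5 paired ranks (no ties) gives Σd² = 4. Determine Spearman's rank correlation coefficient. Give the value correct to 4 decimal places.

ρ = 1 − 6Σd² / [n(n²−1)] = 1 − 6×4 / (5×24)
  = 1 − 24/120 = 1 − 0.20000 ≈ 0.8000

0.8000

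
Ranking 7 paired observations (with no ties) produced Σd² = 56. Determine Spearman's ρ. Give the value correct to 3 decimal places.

0.000

ρ = 1 − 6Σd² / [n(n²−1)] = 1 − 6×56 / (7×48)
  = 1 − 336/336 = 1 − 1.0000 ≈ 0.000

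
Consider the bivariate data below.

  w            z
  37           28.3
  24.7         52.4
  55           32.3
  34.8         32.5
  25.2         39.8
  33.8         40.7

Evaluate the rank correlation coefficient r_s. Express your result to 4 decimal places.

-0.8857

Rank w: 5, 1, 6, 4, 2, 3
Rank z: 1, 6, 2, 3, 4, 5
d = rank(w) − rank(z): 4, -5, 4, 1, -2, -2; Σd² = 66
ρ = 1 − 6Σd² / [n(n²−1)] = 1 − 6×66 / (6×35) = 1 − 396/210 ≈ -0.8857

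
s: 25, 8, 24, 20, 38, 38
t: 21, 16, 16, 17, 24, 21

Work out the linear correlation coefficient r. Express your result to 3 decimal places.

0.817

n = 6, Σs = 153, Σt = 115, Σs² = 4553, Σt² = 2259, Σst = 3087
nΣst − ΣsΣt = 18522 − 17595 = 927
nΣs² − (Σs)² = 27318 − 23409 = 3909; nΣt² − (Σt)² = 13554 − 13225 = 329
r = 927 / √(3909 × 329) = 927 / 1134.0463 ≈ 0.817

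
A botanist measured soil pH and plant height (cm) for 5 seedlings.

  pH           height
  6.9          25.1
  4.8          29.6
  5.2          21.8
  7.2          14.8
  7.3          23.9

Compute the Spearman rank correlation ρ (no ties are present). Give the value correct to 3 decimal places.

-0.500

Rank pH: 3, 1, 2, 4, 5
Rank height: 4, 5, 2, 1, 3
d = rank(pH) − rank(height): -1, -4, 0, 3, 2; Σd² = 30
ρ = 1 − 6Σd² / [n(n²−1)] = 1 − 6×30 / (5×24) = 1 − 180/120 ≈ -0.500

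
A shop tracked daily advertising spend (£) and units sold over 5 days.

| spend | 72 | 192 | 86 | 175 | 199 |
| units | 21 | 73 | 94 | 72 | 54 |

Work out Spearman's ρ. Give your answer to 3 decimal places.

0.100

Rank spend: 1, 4, 2, 3, 5
Rank units: 1, 4, 5, 3, 2
d = rank(spend) − rank(units): 0, 0, -3, 0, 3; Σd² = 18
ρ = 1 − 6Σd² / [n(n²−1)] = 1 − 6×18 / (5×24) = 1 − 108/120 ≈ 0.100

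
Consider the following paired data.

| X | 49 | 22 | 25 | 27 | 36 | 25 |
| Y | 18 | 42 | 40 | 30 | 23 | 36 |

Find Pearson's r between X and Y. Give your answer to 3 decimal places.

n = 6, ΣX = 184, ΣY = 189, ΣX² = 6160, ΣY² = 6413, ΣXY = 5344
nΣXY − ΣXΣY = 32064 − 34776 = -2712
nΣX² − (ΣX)² = 36960 − 33856 = 3104; nΣY² − (ΣY)² = 38478 − 35721 = 2757
r = -2712 / √(3104 × 2757) = -2712 / 2925.3595 ≈ -0.927

-0.927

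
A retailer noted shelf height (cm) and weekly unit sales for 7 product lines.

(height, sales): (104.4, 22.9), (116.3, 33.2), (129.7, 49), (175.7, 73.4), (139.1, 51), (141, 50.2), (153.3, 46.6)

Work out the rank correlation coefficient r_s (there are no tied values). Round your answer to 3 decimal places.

Rank height: 1, 2, 3, 7, 4, 5, 6
Rank sales: 1, 2, 4, 7, 6, 5, 3
d = rank(height) − rank(sales): 0, 0, -1, 0, -2, 0, 3; Σd² = 14
ρ = 1 − 6Σd² / [n(n²−1)] = 1 − 6×14 / (7×48) = 1 − 84/336 ≈ 0.750

0.750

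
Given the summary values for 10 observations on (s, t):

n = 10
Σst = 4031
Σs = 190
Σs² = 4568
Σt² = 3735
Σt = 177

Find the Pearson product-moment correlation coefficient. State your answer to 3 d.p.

0.880

r = (nΣst − ΣsΣt) / √[(nΣs² − (Σs)²)(nΣt² − (Σt)²)]
Numerator: 10×4031 − 190×177 = 6680
Denominator: √[(45680 − 36100)(37350 − 31329)] = √[9580 × 6021] = 7594.8127
r = 6680 / 7594.8127 ≈ 0.880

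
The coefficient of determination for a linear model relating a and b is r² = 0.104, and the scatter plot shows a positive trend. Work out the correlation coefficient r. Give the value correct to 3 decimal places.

|r| = √0.104 = 0.322
The association is positive, so r = 0.322.

0.322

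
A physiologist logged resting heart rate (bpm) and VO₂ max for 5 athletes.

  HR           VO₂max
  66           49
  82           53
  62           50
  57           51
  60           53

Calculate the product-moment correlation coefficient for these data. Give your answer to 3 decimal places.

n = 5, Σx = 327, Σy = 256, Σx² = 21773, Σy² = 13120, Σxy = 16767
nΣxy − ΣxΣy = 83835 − 83712 = 123
nΣx² − (Σx)² = 108865 − 106929 = 1936; nΣy² − (Σy)² = 65600 − 65536 = 64
r = 123 / √(1936 × 64) = 123 / 352.0000 ≈ 0.349

0.349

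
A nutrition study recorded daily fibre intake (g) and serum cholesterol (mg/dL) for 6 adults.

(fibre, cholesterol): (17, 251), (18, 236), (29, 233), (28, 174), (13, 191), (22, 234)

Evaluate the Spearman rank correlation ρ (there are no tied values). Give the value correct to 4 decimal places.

-0.3143

Rank fibre: 2, 3, 6, 5, 1, 4
Rank cholesterol: 6, 5, 3, 1, 2, 4
d = rank(fibre) − rank(cholesterol): -4, -2, 3, 4, -1, 0; Σd² = 46
ρ = 1 − 6Σd² / [n(n²−1)] = 1 − 6×46 / (6×35) = 1 − 276/210 ≈ -0.3143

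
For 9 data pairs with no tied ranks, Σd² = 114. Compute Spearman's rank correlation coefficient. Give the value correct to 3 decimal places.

0.050

ρ = 1 − 6Σd² / [n(n²−1)] = 1 − 6×114 / (9×80)
  = 1 − 684/720 = 1 − 0.9500 ≈ 0.050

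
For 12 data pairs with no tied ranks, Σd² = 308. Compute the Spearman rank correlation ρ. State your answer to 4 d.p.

-0.0769

ρ = 1 − 6Σd² / [n(n²−1)] = 1 − 6×308 / (12×143)
  = 1 − 1848/1716 = 1 − 1.07692 ≈ -0.0769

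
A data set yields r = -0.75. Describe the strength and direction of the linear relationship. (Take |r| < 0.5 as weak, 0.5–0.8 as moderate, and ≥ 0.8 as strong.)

moderate negative

r = -0.75 < 0 so the relationship is negative.
|r| = 0.75, which falls in the moderate range.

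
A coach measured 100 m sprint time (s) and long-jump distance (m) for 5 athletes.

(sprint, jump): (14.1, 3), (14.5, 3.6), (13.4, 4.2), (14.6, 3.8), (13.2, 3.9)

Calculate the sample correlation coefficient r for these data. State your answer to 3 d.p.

n = 5, Σx = 69.8, Σy = 18.5, Σx² = 976.02, Σy² = 69.25, Σxy = 257.74
nΣxy − ΣxΣy = 1288.7 − 1291.3 = -2.6
nΣx² − (Σx)² = 4880.1 − 4872.04 = 8.06; nΣy² − (Σy)² = 346.25 − 342.25 = 4
r = -2.6 / √(8.06 × 4) = -2.6 / 5.6780 ≈ -0.458

-0.458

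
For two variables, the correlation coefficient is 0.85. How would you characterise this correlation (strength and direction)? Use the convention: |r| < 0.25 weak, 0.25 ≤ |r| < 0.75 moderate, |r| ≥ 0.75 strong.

strong positive

r = 0.85 > 0 so the relationship is positive.
|r| = 0.85, which falls in the strong range.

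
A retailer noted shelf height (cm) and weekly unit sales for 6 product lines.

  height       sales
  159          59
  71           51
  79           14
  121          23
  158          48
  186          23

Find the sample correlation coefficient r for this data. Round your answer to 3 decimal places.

n = 6, Σx = 774, Σy = 218, Σx² = 110764, Σy² = 9640, Σxy = 28753
nΣxy − ΣxΣy = 172518 − 168732 = 3786
nΣx² − (Σx)² = 664584 − 599076 = 65508; nΣy² − (Σy)² = 57840 − 47524 = 10316
r = 3786 / √(65508 × 10316) = 3786 / 25995.7790 ≈ 0.146

0.146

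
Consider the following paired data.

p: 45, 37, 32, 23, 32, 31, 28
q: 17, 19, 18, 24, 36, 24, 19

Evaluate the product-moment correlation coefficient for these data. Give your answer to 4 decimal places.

n = 7, Σp = 228, Σq = 157, Σp² = 7716, Σq² = 3783, Σpq = 5024
nΣpq − ΣpΣq = 35168 − 35796 = -628
nΣp² − (Σp)² = 54012 − 51984 = 2028; nΣq² − (Σq)² = 26481 − 24649 = 1832
r = -628 / √(2028 × 1832) = -628 / 1927.5103 ≈ -0.3258

-0.3258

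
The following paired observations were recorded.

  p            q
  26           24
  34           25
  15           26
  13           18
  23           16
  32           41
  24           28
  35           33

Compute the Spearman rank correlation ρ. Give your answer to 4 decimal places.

Rank p: 5, 7, 2, 1, 3, 6, 4, 8
Rank q: 3, 4, 5, 2, 1, 8, 6, 7
d = rank(p) − rank(q): 2, 3, -3, -1, 2, -2, -2, 1; Σd² = 36
ρ = 1 − 6Σd² / [n(n²−1)] = 1 − 6×36 / (8×63) = 1 − 216/504 ≈ 0.5714

0.5714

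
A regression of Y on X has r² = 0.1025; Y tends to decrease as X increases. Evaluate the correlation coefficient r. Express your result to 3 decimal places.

|r| = √0.1025 = 0.320
The association is negative, so r = −0.320.

-0.320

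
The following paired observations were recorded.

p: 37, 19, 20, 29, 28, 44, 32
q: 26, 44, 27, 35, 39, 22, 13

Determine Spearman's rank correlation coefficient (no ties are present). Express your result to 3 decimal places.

Rank p: 6, 1, 2, 4, 3, 7, 5
Rank q: 3, 7, 4, 5, 6, 2, 1
d = rank(p) − rank(q): 3, -6, -2, -1, -3, 5, 4; Σd² = 100
ρ = 1 − 6Σd² / [n(n²−1)] = 1 − 6×100 / (7×48) = 1 − 600/336 ≈ -0.786

-0.786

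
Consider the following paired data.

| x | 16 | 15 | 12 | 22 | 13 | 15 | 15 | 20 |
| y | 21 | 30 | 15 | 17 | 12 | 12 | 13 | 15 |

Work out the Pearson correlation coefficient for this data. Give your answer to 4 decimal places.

n = 8, Σx = 128, Σy = 135, Σx² = 2128, Σy² = 2537, Σxy = 2171
nΣxy − ΣxΣy = 17368 − 17280 = 88
nΣx² − (Σx)² = 17024 − 16384 = 640; nΣy² − (Σy)² = 20296 − 18225 = 2071
r = 88 / √(640 × 2071) = 88 / 1151.2776 ≈ 0.0764

0.0764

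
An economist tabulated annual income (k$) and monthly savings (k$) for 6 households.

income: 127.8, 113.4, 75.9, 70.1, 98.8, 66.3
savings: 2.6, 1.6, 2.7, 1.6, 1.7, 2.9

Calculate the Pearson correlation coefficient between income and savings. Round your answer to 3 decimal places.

n = 6, Σx = 552.3, Σy = 13.1, Σx² = 54024.35, Σy² = 30.47, Σxy = 1191.04
nΣxy − ΣxΣy = 7146.24 − 7235.13 = -88.89
nΣx² − (Σx)² = 324146.1 − 305035.29 = 19110.81; nΣy² − (Σy)² = 182.82 − 171.61 = 11.21
r = -88.89 / √(19110.81 × 11.21) = -88.89 / 462.8522 ≈ -0.192

-0.192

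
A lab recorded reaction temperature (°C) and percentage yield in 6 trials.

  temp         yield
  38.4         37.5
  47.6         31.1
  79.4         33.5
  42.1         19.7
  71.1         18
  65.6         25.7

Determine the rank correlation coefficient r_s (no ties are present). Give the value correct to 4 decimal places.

-0.2571

Rank temp: 1, 3, 6, 2, 5, 4
Rank yield: 6, 4, 5, 2, 1, 3
d = rank(temp) − rank(yield): -5, -1, 1, 0, 4, 1; Σd² = 44
ρ = 1 − 6Σd² / [n(n²−1)] = 1 − 6×44 / (6×35) = 1 − 264/210 ≈ -0.2571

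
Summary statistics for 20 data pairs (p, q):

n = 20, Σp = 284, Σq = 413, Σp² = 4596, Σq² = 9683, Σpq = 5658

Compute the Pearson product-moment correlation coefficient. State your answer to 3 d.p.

r = (nΣpq − ΣpΣq) / √[(nΣp² − (Σp)²)(nΣq² − (Σq)²)]
Numerator: 20×5658 − 284×413 = -4132
Denominator: √[(91920 − 80656)(193660 − 170569)] = √[11264 × 23091] = 16127.5238
r = -4132 / 16127.5238 ≈ -0.256

-0.256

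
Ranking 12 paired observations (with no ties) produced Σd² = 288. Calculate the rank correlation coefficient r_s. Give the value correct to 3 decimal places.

-0.007

ρ = 1 − 6Σd² / [n(n²−1)] = 1 − 6×288 / (12×143)
  = 1 − 1728/1716 = 1 − 1.0070 ≈ -0.007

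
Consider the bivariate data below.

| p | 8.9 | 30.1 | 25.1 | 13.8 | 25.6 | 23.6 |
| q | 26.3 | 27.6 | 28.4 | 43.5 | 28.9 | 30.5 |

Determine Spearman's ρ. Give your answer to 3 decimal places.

-0.086

Rank p: 1, 6, 4, 2, 5, 3
Rank q: 1, 2, 3, 6, 4, 5
d = rank(p) − rank(q): 0, 4, 1, -4, 1, -2; Σd² = 38
ρ = 1 − 6Σd² / [n(n²−1)] = 1 − 6×38 / (6×35) = 1 − 228/210 ≈ -0.086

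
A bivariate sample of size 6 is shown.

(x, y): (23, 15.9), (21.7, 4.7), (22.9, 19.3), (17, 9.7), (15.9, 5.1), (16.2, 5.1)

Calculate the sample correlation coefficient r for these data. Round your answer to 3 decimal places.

n = 6, Σx = 116.7, Σy = 59.8, Σx² = 2328.55, Σy² = 793.5, Σxy = 1238.27
nΣxy − ΣxΣy = 7429.62 − 6978.66 = 450.96
nΣx² − (Σx)² = 13971.3 − 13618.89 = 352.41; nΣy² − (Σy)² = 4761 − 3576.04 = 1184.96
r = 450.96 / √(352.41 × 1184.96) = 450.96 / 646.2134 ≈ 0.698

0.698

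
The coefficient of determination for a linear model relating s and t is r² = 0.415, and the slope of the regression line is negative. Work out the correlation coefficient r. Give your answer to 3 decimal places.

|r| = √0.415 = 0.644
The association is negative, so r = −0.644.

-0.644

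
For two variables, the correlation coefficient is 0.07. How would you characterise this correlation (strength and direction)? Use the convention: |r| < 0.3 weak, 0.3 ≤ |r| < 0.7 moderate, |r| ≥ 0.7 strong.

r = 0.07 > 0 so the relationship is positive.
|r| = 0.07, which falls in the weak range.

weak positive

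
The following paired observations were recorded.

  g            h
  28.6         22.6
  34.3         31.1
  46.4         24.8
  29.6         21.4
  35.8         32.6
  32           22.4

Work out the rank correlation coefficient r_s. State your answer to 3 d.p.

0.657

Rank g: 1, 4, 6, 2, 5, 3
Rank h: 3, 5, 4, 1, 6, 2
d = rank(g) − rank(h): -2, -1, 2, 1, -1, 1; Σd² = 12
ρ = 1 − 6Σd² / [n(n²−1)] = 1 − 6×12 / (6×35) = 1 − 72/210 ≈ 0.657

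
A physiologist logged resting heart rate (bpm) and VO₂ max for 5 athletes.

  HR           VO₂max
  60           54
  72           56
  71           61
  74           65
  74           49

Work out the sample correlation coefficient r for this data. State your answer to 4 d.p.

n = 5, Σx = 351, Σy = 285, Σx² = 24777, Σy² = 16399, Σxy = 20039
nΣxy − ΣxΣy = 100195 − 100035 = 160
nΣx² − (Σx)² = 123885 − 123201 = 684; nΣy² − (Σy)² = 81995 − 81225 = 770
r = 160 / √(684 × 770) = 160 / 725.7272 ≈ 0.2205

0.2205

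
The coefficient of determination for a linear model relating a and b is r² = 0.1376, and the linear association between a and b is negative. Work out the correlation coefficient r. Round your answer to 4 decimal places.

-0.3709

|r| = √0.1376 = 0.3709
The association is negative, so r = −0.3709.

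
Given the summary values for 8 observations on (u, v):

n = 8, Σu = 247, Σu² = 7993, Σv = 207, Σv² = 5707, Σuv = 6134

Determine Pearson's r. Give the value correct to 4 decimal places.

-0.7167

r = (nΣuv − ΣuΣv) / √[(nΣu² − (Σu)²)(nΣv² − (Σv)²)]
Numerator: 8×6134 − 247×207 = -2057
Denominator: √[(63944 − 61009)(45656 − 42849)] = √[2935 × 2807] = 2870.2866
r = -2057 / 2870.2866 ≈ -0.7167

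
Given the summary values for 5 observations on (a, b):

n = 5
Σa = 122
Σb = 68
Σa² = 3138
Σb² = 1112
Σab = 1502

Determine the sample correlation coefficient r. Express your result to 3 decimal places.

-0.905

r = (nΣab − ΣaΣb) / √[(nΣa² − (Σa)²)(nΣb² − (Σb)²)]
Numerator: 5×1502 − 122×68 = -786
Denominator: √[(15690 − 14884)(5560 − 4624)] = √[806 × 936] = 868.5712
r = -786 / 868.5712 ≈ -0.905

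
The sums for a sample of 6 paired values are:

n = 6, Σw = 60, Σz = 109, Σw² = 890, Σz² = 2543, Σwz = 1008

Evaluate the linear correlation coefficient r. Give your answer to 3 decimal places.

r = (nΣwz − ΣwΣz) / √[(nΣw² − (Σw)²)(nΣz² − (Σz)²)]
Numerator: 6×1008 − 60×109 = -492
Denominator: √[(5340 − 3600)(15258 − 11881)] = √[1740 × 3377] = 2424.0421
r = -492 / 2424.0421 ≈ -0.203

-0.203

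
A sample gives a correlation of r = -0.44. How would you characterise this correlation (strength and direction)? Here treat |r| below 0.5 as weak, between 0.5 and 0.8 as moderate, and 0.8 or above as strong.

weak negative

r = -0.44 < 0 so the relationship is negative.
|r| = 0.44, which falls in the weak range.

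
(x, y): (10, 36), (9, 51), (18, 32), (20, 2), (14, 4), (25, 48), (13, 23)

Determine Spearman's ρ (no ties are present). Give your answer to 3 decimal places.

-0.357

Rank x: 2, 1, 5, 6, 4, 7, 3
Rank y: 5, 7, 4, 1, 2, 6, 3
d = rank(x) − rank(y): -3, -6, 1, 5, 2, 1, 0; Σd² = 76
ρ = 1 − 6Σd² / [n(n²−1)] = 1 − 6×76 / (7×48) = 1 − 456/336 ≈ -0.357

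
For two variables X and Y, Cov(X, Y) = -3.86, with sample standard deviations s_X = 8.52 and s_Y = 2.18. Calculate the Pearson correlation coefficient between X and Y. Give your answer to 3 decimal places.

r = Cov(X,Y) / (s_X · s_Y) = -3.86 / (8.52 × 2.18)
  = -3.86 / 18.5736 ≈ -0.208

-0.208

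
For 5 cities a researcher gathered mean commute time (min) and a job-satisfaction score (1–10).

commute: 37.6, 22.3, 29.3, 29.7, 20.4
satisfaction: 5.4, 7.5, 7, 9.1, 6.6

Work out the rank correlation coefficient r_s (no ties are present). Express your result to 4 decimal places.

-0.1000

Rank commute: 5, 2, 3, 4, 1
Rank satisfaction: 1, 4, 3, 5, 2
d = rank(commute) − rank(satisfaction): 4, -2, 0, -1, -1; Σd² = 22
ρ = 1 − 6Σd² / [n(n²−1)] = 1 − 6×22 / (5×24) = 1 − 132/120 ≈ -0.1000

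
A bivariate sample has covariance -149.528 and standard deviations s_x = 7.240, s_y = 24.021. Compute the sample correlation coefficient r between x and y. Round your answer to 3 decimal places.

-0.860

r = Cov(x,y) / (s_x · s_y) = -149.528 / (7.240 × 24.021)
  = -149.528 / 173.9120 ≈ -0.860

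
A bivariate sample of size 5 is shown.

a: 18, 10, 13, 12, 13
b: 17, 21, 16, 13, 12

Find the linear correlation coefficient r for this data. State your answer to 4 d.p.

-0.1617

n = 5, Σa = 66, Σb = 79, Σa² = 906, Σb² = 1299, Σab = 1036
nΣab − ΣaΣb = 5180 − 5214 = -34
nΣa² − (Σa)² = 4530 − 4356 = 174; nΣb² − (Σb)² = 6495 − 6241 = 254
r = -34 / √(174 × 254) = -34 / 210.2284 ≈ -0.1617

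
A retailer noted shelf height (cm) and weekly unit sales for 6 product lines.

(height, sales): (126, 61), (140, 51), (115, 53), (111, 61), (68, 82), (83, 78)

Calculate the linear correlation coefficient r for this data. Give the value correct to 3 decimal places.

-0.938

n = 6, Σx = 643, Σy = 386, Σx² = 72535, Σy² = 25660, Σxy = 39742
nΣxy − ΣxΣy = 238452 − 248198 = -9746
nΣx² − (Σx)² = 435210 − 413449 = 21761; nΣy² − (Σy)² = 153960 − 148996 = 4964
r = -9746 / √(21761 × 4964) = -9746 / 10393.3442 ≈ -0.938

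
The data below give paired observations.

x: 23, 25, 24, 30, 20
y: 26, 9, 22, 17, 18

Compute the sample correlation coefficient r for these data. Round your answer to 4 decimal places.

n = 5, Σx = 122, Σy = 92, Σx² = 3030, Σy² = 1854, Σxy = 2221
nΣxy − ΣxΣy = 11105 − 11224 = -119
nΣx² − (Σx)² = 15150 − 14884 = 266; nΣy² − (Σy)² = 9270 − 8464 = 806
r = -119 / √(266 × 806) = -119 / 463.0292 ≈ -0.2570

-0.2570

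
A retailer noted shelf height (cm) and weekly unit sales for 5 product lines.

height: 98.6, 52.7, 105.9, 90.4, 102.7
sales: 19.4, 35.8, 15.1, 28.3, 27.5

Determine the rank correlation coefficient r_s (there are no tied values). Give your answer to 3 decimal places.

-0.900

Rank height: 3, 1, 5, 2, 4
Rank sales: 2, 5, 1, 4, 3
d = rank(height) − rank(sales): 1, -4, 4, -2, 1; Σd² = 38
ρ = 1 − 6Σd² / [n(n²−1)] = 1 − 6×38 / (5×24) = 1 − 228/120 ≈ -0.900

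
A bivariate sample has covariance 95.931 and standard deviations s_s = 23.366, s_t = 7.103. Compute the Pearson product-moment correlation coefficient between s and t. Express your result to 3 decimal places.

r = Cov(s,t) / (s_s · s_t) = 95.931 / (23.366 × 7.103)
  = 95.931 / 165.9687 ≈ 0.578

0.578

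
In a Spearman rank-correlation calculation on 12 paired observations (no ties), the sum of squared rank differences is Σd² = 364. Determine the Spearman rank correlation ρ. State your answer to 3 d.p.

-0.273

ρ = 1 − 6Σd² / [n(n²−1)] = 1 − 6×364 / (12×143)
  = 1 − 2184/1716 = 1 − 1.2727 ≈ -0.273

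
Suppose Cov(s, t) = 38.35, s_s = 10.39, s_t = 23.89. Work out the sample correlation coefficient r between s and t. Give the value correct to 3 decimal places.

0.155

r = Cov(s,t) / (s_s · s_t) = 38.35 / (10.39 × 23.89)
  = 38.35 / 248.2171 ≈ 0.155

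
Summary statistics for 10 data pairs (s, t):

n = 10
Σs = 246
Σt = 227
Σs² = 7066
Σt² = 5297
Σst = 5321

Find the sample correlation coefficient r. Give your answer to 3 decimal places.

-0.688

r = (nΣst − ΣsΣt) / √[(nΣs² − (Σs)²)(nΣt² − (Σt)²)]
Numerator: 10×5321 − 246×227 = -2632
Denominator: √[(70660 − 60516)(52970 − 51529)] = √[10144 × 1441] = 3823.2845
r = -2632 / 3823.2845 ≈ -0.688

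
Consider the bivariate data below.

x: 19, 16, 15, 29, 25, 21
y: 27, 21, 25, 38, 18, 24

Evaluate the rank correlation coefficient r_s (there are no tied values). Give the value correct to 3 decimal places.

0.143

Rank x: 3, 2, 1, 6, 5, 4
Rank y: 5, 2, 4, 6, 1, 3
d = rank(x) − rank(y): -2, 0, -3, 0, 4, 1; Σd² = 30
ρ = 1 − 6Σd² / [n(n²−1)] = 1 − 6×30 / (6×35) = 1 − 180/210 ≈ 0.143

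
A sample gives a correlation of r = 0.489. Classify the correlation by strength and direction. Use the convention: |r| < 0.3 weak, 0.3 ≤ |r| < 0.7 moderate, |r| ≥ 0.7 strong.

moderate positive

r = 0.489 > 0 so the relationship is positive.
|r| = 0.489, which falls in the moderate range.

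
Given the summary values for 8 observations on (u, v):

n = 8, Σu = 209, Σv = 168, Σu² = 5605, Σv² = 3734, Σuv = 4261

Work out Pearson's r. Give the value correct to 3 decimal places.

-0.741

r = (nΣuv − ΣuΣv) / √[(nΣu² − (Σu)²)(nΣv² − (Σv)²)]
Numerator: 8×4261 − 209×168 = -1024
Denominator: √[(44840 − 43681)(29872 − 28224)] = √[1159 × 1648] = 1382.0391
r = -1024 / 1382.0391 ≈ -0.741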